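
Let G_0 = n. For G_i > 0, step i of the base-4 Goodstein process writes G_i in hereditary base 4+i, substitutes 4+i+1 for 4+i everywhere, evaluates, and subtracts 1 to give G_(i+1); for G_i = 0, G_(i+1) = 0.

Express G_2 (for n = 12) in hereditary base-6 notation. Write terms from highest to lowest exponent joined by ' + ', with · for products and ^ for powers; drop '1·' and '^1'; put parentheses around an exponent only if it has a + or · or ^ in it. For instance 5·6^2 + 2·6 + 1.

2·6 + 3

12 —HB4→ 3·4 —bump→ 3·5 = 15 —(−1)→ 14
14 —HB5→ 2·5 + 4 —bump→ 2·6 + 4 = 16 —(−1)→ 15
15 —HB6→ 2·6 + 3 —bump→ 2·7 + 3 = 17 —(−1)→ 16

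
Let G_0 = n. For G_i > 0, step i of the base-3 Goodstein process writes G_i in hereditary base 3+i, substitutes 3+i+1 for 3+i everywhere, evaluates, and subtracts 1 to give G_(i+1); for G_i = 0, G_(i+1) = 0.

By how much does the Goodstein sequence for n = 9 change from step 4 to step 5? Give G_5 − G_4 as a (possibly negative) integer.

G_0=9  [base 3] 3^2  →[3↦4]→  4^2 = 16  −1 ⇒ G_1=15
G_1=15  [base 4] 3·4 + 3  →[4↦5]→  3·5 + 3 = 18  −1 ⇒ G_2=17
G_2=17  [base 5] 3·5 + 2  →[5↦6]→  3·6 + 2 = 20  −1 ⇒ G_3=19
G_3=19  [base 6] 3·6 + 1  →[6↦7]→  3·7 + 1 = 22  −1 ⇒ G_4=21
G_4=21  [base 7] 3·7  →[7↦8]→  3·8 = 24  −1 ⇒ G_5=23

2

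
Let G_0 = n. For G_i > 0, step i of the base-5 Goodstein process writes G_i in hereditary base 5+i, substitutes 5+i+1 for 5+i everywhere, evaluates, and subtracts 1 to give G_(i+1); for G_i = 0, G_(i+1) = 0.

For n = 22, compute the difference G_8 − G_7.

22 —HB5→ 4·5 + 2 —bump→ 4·6 + 2 = 26 —(−1)→ 25
25 —HB6→ 4·6 + 1 —bump→ 4·7 + 1 = 29 —(−1)→ 28
28 —HB7→ 4·7 —bump→ 4·8 = 32 —(−1)→ 31
31 —HB8→ 3·8 + 7 —bump→ 3·9 + 7 = 34 —(−1)→ 33
33 —HB9→ 3·9 + 6 —bump→ 3·10 + 6 = 36 —(−1)→ 35
35 —HB10→ 3·10 + 5 —bump→ 3·11 + 5 = 38 —(−1)→ 37
37 —HB11→ 3·11 + 4 —bump→ 3·12 + 4 = 40 —(−1)→ 39
39 —HB12→ 3·12 + 3 —bump→ 3·13 + 3 = 42 —(−1)→ 41

2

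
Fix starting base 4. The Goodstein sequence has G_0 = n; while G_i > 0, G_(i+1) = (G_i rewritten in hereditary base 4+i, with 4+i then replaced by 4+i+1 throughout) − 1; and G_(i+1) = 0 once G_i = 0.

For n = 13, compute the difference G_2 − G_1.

2

i=0: 13 = 3·4 + 1 (b=4); 4→5: 3·5 + 1 = 16; 16−1 = 15
i=1: 15 = 3·5 (b=5); 5→6: 3·6 = 18; 18−1 = 17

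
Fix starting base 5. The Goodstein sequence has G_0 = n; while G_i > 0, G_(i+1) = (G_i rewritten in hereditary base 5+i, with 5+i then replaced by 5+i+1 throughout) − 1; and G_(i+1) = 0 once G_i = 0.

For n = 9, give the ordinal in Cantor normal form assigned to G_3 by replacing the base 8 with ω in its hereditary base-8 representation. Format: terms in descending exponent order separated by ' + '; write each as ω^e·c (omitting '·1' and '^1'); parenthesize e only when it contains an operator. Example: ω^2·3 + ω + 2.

i=0: 9 = 5 + 4 (b=5); 5→6: 6 + 4 = 10; 10−1 = 9
i=1: 9 = 6 + 3 (b=6); 6→7: 7 + 3 = 10; 10−1 = 9
i=2: 9 = 7 + 2 (b=7); 7→8: 8 + 2 = 10; 10−1 = 9
i=3: 9 = 8 + 1 (b=8); 8→9: 9 + 1 = 10; 10−1 = 9

ω + 1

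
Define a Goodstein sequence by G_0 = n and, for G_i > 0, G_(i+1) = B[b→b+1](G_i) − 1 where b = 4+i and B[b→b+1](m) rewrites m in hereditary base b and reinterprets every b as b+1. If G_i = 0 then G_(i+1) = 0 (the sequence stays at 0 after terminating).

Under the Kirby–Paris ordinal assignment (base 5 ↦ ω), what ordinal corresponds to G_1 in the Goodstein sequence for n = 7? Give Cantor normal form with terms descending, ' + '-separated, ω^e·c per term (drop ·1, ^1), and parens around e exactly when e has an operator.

ω + 2

base 4: 7 = 4 + 3; at 5: 5 + 3 = 8; next = 7
base 5: 7 = 5 + 2; at 6: 6 + 2 = 8; next = 7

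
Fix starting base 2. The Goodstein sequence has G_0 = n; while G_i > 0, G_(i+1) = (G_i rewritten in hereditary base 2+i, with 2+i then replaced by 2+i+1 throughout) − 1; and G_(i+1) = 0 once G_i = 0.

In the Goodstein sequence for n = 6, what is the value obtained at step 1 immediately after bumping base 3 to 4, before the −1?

258

6 —HB2→ 2^2 + 2 —bump→ 3^3 + 3 = 30 —(−1)→ 29
29 —HB3→ 3^3 + 2 —bump→ 4^4 + 2 = 258 —(−1)→ 257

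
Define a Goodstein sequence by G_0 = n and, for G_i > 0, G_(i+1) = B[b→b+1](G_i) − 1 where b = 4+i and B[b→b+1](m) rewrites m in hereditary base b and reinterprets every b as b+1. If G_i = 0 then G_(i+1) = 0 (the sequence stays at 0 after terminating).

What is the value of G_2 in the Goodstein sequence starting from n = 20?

39

base 4: 20 = 4^2 + 4; at 5: 5^2 + 5 = 30; next = 29
base 5: 29 = 5^2 + 4; at 6: 6^2 + 4 = 40; next = 39
base 6: 39 = 6^2 + 3; at 7: 7^2 + 3 = 52; next = 51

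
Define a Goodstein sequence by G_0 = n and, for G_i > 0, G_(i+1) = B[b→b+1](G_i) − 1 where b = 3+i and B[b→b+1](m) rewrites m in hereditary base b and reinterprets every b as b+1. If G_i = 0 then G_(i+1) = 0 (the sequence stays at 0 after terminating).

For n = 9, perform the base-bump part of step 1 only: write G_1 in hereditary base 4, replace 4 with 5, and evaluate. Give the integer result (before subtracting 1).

18

[0] 9 ≡ 3^2 (base 3). Lift 4: 16. −1: 15.
[1] 15 ≡ 3·4 + 3 (base 4). Lift 5: 18. −1: 17.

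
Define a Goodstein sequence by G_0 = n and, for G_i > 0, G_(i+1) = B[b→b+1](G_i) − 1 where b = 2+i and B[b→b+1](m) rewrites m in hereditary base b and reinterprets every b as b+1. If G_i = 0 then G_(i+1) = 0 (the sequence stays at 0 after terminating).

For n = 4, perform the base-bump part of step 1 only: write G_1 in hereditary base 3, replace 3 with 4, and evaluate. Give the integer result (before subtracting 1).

G_0 = 4. HB_2(4) = 2^2. Bump = 27. G_1 = 26.
G_1 = 26. HB_3(26) = 2·3^2 + 2·3 + 2. Bump = 42. G_2 = 41.

42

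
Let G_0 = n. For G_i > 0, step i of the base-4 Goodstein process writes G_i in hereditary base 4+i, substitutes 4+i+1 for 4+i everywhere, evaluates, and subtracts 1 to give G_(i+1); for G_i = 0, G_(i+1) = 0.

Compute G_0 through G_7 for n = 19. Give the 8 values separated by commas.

19, 27, 37, 49, 63, 69, 75, 81

19 —HB4→ 4^2 + 3 —bump→ 5^2 + 3 = 28 —(−1)→ 27
27 —HB5→ 5^2 + 2 —bump→ 6^2 + 2 = 38 —(−1)→ 37
37 —HB6→ 6^2 + 1 —bump→ 7^2 + 1 = 50 —(−1)→ 49
49 —HB7→ 7^2 —bump→ 8^2 = 64 —(−1)→ 63
63 —HB8→ 7·8 + 7 —bump→ 7·9 + 7 = 70 —(−1)→ 69
69 —HB9→ 7·9 + 6 —bump→ 7·10 + 6 = 76 —(−1)→ 75
75 —HB10→ 7·10 + 5 —bump→ 7·11 + 5 = 82 —(−1)→ 81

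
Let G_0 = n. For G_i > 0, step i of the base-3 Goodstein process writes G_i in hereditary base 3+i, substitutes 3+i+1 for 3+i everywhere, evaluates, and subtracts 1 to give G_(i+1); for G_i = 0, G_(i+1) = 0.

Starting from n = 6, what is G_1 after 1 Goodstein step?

[0] 6 ≡ 2·3 (base 3). Lift 4: 8. −1: 7.
[1] 7 ≡ 4 + 3 (base 4). Lift 5: 8. −1: 7.

7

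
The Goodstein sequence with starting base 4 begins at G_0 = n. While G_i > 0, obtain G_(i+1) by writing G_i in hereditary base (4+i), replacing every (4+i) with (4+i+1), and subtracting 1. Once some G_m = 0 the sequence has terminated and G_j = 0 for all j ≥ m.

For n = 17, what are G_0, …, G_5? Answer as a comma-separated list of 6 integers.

17, 25, 35, 39, 43, 47

17 —HB4→ 4^2 + 1 —bump→ 5^2 + 1 = 26 —(−1)→ 25
25 —HB5→ 5^2 —bump→ 6^2 = 36 —(−1)→ 35
35 —HB6→ 5·6 + 5 —bump→ 5·7 + 5 = 40 —(−1)→ 39
39 —HB7→ 5·7 + 4 —bump→ 5·8 + 4 = 44 —(−1)→ 43
43 —HB8→ 5·8 + 3 —bump→ 5·9 + 3 = 48 —(−1)→ 47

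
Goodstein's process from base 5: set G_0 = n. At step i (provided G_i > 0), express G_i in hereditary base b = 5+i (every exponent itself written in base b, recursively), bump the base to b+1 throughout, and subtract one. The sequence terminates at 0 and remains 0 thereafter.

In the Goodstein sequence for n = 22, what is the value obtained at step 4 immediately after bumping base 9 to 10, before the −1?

36

[0] 22 ≡ 4·5 + 2 (base 5). Lift 6: 26. −1: 25.
[1] 25 ≡ 4·6 + 1 (base 6). Lift 7: 29. −1: 28.
[2] 28 ≡ 4·7 (base 7). Lift 8: 32. −1: 31.
[3] 31 ≡ 3·8 + 7 (base 8). Lift 9: 34. −1: 33.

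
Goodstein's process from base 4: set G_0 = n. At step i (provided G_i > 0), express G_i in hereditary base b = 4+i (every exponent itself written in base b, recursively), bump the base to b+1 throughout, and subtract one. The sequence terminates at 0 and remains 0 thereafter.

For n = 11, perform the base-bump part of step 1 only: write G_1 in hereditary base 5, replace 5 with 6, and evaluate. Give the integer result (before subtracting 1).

G_0 = 11. HB_4(11) = 2·4 + 3. Bump = 13. G_1 = 12.
G_1 = 12. HB_5(12) = 2·5 + 2. Bump = 14. G_2 = 13.

14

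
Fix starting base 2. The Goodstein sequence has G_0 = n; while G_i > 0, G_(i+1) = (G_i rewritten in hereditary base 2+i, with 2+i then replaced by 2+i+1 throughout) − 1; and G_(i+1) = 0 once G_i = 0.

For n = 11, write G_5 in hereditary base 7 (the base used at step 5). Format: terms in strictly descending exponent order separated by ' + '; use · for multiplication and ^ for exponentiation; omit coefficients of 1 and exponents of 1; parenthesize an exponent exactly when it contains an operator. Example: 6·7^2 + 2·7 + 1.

G_0 = 11. HB_2(11) = 2^(2 + 1) + 2 + 1. Bump = 85. G_1 = 84.
G_1 = 84. HB_3(84) = 3^(3 + 1) + 3. Bump = 1028. G_2 = 1027.
G_2 = 1027. HB_4(1027) = 4^(4 + 1) + 3. Bump = 15628. G_3 = 15627.
G_3 = 15627. HB_5(15627) = 5^(5 + 1) + 2. Bump = 279938. G_4 = 279937.
G_4 = 279937. HB_6(279937) = 6^(6 + 1) + 1. Bump = 5764802. G_5 = 5764801.

7^(7 + 1)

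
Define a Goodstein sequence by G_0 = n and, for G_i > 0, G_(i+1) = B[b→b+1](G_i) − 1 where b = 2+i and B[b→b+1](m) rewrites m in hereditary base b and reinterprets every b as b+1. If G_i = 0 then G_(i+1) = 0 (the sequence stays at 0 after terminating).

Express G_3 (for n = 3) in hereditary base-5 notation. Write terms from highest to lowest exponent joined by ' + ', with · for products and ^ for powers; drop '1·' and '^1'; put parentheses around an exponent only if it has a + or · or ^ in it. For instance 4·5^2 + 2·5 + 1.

G_0=3  [base 2] 2 + 1  →[2↦3]→  3 + 1 = 4  −1 ⇒ G_1=3
G_1=3  [base 3] 3  →[3↦4]→  4 = 4  −1 ⇒ G_2=3
G_2=3  [base 4] 3  →[4↦5]→  3 = 3  −1 ⇒ G_3=2
G_3=2  [base 5] 2  →[5↦6]→  2 = 2  −1 ⇒ G_4=1

2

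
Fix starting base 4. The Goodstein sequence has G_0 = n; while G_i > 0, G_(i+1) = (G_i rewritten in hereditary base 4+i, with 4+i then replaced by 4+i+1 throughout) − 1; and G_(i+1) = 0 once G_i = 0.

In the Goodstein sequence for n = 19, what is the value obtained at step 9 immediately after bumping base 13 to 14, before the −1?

base 4: 19 = 4^2 + 3; at 5: 5^2 + 3 = 28; next = 27
base 5: 27 = 5^2 + 2; at 6: 6^2 + 2 = 38; next = 37
base 6: 37 = 6^2 + 1; at 7: 7^2 + 1 = 50; next = 49
base 7: 49 = 7^2; at 8: 8^2 = 64; next = 63
base 8: 63 = 7·8 + 7; at 9: 7·9 + 7 = 70; next = 69
base 9: 69 = 7·9 + 6; at 10: 7·10 + 6 = 76; next = 75
base 10: 75 = 7·10 + 5; at 11: 7·11 + 5 = 82; next = 81
base 11: 81 = 7·11 + 4; at 12: 7·12 + 4 = 88; next = 87
base 12: 87 = 7·12 + 3; at 13: 7·13 + 3 = 94; next = 93

100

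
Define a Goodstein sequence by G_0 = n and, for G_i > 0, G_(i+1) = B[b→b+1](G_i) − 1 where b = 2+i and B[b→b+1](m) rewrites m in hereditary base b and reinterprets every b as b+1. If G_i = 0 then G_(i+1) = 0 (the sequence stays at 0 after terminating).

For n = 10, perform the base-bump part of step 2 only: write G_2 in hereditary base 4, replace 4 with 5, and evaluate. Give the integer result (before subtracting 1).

15626

G_0=10  [base 2] 2^(2 + 1) + 2  →[2↦3]→  3^(3 + 1) + 3 = 84  −1 ⇒ G_1=83
G_1=83  [base 3] 3^(3 + 1) + 2  →[3↦4]→  4^(4 + 1) + 2 = 1026  −1 ⇒ G_2=1025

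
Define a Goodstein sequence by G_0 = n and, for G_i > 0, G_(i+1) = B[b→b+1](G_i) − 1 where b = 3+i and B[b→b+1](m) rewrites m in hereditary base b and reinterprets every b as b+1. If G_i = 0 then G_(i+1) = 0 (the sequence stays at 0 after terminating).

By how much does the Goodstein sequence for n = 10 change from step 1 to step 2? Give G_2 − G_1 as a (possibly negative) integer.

(0) 10|_3 = 3^2 + 1 ↦ 4^2 + 1|_4 = 17 ⇒ 16
(1) 16|_4 = 4^2 ↦ 5^2|_5 = 25 ⇒ 24

8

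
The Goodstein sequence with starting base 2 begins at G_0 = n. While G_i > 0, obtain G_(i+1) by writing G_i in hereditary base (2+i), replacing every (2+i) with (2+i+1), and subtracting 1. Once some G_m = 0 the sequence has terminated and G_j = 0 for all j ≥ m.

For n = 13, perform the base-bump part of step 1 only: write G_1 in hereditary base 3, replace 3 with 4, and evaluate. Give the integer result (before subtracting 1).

1280

step 0: 13 = 2^(2 + 1) + 2^2 + 1; sub 3 for 2: 3^(3 + 1) + 3^3 + 1; = 109; G_1 = 109−1 = 108
step 1: 108 = 3^(3 + 1) + 3^3; sub 4 for 3: 4^(4 + 1) + 4^4; = 1280; G_2 = 1280−1 = 1279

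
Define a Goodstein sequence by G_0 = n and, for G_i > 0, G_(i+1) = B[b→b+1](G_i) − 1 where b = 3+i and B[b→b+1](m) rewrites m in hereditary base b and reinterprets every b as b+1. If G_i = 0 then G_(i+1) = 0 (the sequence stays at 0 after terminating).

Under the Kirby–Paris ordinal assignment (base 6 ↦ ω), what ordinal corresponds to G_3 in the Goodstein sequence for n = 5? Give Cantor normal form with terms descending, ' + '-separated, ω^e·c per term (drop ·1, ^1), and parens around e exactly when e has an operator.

5 —HB3→ 3 + 2 —bump→ 4 + 2 = 6 —(−1)→ 5
5 —HB4→ 4 + 1 —bump→ 5 + 1 = 6 —(−1)→ 5
5 —HB5→ 5 —bump→ 6 = 6 —(−1)→ 5

5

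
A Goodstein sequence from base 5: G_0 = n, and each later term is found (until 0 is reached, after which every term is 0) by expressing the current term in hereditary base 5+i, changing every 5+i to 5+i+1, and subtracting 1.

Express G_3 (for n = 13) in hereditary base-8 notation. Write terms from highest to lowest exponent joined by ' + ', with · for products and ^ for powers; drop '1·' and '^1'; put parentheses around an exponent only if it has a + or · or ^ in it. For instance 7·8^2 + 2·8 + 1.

(0) 13|_5 = 2·5 + 3 ↦ 2·6 + 3|_6 = 15 ⇒ 14
(1) 14|_6 = 2·6 + 2 ↦ 2·7 + 2|_7 = 16 ⇒ 15
(2) 15|_7 = 2·7 + 1 ↦ 2·8 + 1|_8 = 17 ⇒ 16
(3) 16|_8 = 2·8 ↦ 2·9|_9 = 18 ⇒ 17

2·8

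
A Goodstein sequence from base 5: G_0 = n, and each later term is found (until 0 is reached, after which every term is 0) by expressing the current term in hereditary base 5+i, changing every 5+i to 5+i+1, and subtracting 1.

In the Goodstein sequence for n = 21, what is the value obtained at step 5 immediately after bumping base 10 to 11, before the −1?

base 5: 21 = 4·5 + 1; at 6: 4·6 + 1 = 25; next = 24
base 6: 24 = 4·6; at 7: 4·7 = 28; next = 27
base 7: 27 = 3·7 + 6; at 8: 3·8 + 6 = 30; next = 29
base 8: 29 = 3·8 + 5; at 9: 3·9 + 5 = 32; next = 31
base 9: 31 = 3·9 + 4; at 10: 3·10 + 4 = 34; next = 33

36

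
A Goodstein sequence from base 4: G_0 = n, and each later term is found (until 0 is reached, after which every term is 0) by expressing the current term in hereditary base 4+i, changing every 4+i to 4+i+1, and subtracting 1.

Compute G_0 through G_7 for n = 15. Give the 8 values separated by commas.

step 0: 15 = 3·4 + 3; sub 5 for 4: 3·5 + 3; = 18; G_1 = 18−1 = 17
step 1: 17 = 3·5 + 2; sub 6 for 5: 3·6 + 2; = 20; G_2 = 20−1 = 19
step 2: 19 = 3·6 + 1; sub 7 for 6: 3·7 + 1; = 22; G_3 = 22−1 = 21
step 3: 21 = 3·7; sub 8 for 7: 3·8; = 24; G_4 = 24−1 = 23
step 4: 23 = 2·8 + 7; sub 9 for 8: 2·9 + 7; = 25; G_5 = 25−1 = 24
step 5: 24 = 2·9 + 6; sub 10 for 9: 2·10 + 6; = 26; G_6 = 26−1 = 25
step 6: 25 = 2·10 + 5; sub 11 for 10: 2·11 + 5; = 27; G_7 = 27−1 = 26

15, 17, 19, 21, 23, 24, 25, 26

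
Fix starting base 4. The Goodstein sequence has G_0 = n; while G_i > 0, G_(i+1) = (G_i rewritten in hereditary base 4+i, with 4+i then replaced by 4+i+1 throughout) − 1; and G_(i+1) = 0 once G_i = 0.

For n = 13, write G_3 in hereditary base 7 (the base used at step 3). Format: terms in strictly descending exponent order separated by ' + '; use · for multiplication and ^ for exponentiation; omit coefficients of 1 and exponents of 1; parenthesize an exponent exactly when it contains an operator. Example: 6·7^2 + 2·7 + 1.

2·7 + 4

step 0: 13 = 3·4 + 1; sub 5 for 4: 3·5 + 1; = 16; G_1 = 16−1 = 15
step 1: 15 = 3·5; sub 6 for 5: 3·6; = 18; G_2 = 18−1 = 17
step 2: 17 = 2·6 + 5; sub 7 for 6: 2·7 + 5; = 19; G_3 = 19−1 = 18
step 3: 18 = 2·7 + 4; sub 8 for 7: 2·8 + 4; = 20; G_4 = 20−1 = 19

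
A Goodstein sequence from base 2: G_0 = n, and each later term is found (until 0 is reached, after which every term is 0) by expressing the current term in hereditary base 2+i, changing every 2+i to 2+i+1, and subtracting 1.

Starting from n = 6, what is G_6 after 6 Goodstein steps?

187243

step 0: 6 = 2^2 + 2; sub 3 for 2: 3^3 + 3; = 30; G_1 = 30−1 = 29
step 1: 29 = 3^3 + 2; sub 4 for 3: 4^4 + 2; = 258; G_2 = 258−1 = 257
step 2: 257 = 4^4 + 1; sub 5 for 4: 5^5 + 1; = 3126; G_3 = 3126−1 = 3125
step 3: 3125 = 5^5; sub 6 for 5: 6^6; = 46656; G_4 = 46656−1 = 46655
step 4: 46655 = 5·6^5 + 5·6^4 + 5·6^3 + 5·6^2 + 5·6 + 5; sub 7 for 6: 5·7^5 + 5·7^4 + 5·7^3 + 5·7^2 + 5·7 + 5; = 98040; G_5 = 98040−1 = 98039
step 5: 98039 = 5·7^5 + 5·7^4 + 5·7^3 + 5·7^2 + 5·7 + 4; sub 8 for 7: 5·8^5 + 5·8^4 + 5·8^3 + 5·8^2 + 5·8 + 4; = 187244; G_6 = 187244−1 = 187243
step 6: 187243 = 5·8^5 + 5·8^4 + 5·8^3 + 5·8^2 + 5·8 + 3; sub 9 for 8: 5·9^5 + 5·9^4 + 5·9^3 + 5·9^2 + 5·9 + 3; = 332148; G_7 = 332148−1 = 332147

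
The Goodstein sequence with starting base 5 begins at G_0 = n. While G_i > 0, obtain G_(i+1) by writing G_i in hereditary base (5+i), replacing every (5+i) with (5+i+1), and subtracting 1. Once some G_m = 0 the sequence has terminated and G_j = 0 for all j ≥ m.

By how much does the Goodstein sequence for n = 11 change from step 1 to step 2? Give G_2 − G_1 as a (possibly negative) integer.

(0) 11|_5 = 2·5 + 1 ↦ 2·6 + 1|_6 = 13 ⇒ 12
(1) 12|_6 = 2·6 ↦ 2·7|_7 = 14 ⇒ 13

1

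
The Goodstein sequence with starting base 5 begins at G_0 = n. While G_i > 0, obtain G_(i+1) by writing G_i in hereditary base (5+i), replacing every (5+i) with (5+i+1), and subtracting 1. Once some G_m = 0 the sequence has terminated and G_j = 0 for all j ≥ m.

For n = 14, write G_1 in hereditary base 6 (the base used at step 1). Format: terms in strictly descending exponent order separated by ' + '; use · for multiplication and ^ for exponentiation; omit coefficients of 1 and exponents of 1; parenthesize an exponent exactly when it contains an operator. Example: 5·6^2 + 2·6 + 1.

2·6 + 3

G_0 = 14. HB_5(14) = 2·5 + 4. Bump = 16. G_1 = 15.
G_1 = 15. HB_6(15) = 2·6 + 3. Bump = 17. G_2 = 16.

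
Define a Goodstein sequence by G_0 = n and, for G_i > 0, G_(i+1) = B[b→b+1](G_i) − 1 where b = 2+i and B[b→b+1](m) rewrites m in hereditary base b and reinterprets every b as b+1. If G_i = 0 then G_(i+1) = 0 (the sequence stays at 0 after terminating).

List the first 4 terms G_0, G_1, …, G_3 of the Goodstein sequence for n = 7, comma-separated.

[0] 7 ≡ 2^2 + 2 + 1 (base 2). Lift 3: 31. −1: 30.
[1] 30 ≡ 3^3 + 3 (base 3). Lift 4: 260. −1: 259.
[2] 259 ≡ 4^4 + 3 (base 4). Lift 5: 3128. −1: 3127.

7, 30, 259, 3127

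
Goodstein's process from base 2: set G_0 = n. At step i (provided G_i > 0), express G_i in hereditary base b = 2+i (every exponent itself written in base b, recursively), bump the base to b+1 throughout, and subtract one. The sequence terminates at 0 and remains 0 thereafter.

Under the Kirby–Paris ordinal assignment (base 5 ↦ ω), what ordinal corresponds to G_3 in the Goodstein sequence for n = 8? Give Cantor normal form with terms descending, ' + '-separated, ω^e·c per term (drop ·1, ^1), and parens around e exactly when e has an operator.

[0] 8 ≡ 2^(2 + 1) (base 2). Lift 3: 81. −1: 80.
[1] 80 ≡ 2·3^3 + 2·3^2 + 2·3 + 2 (base 3). Lift 4: 554. −1: 553.
[2] 553 ≡ 2·4^4 + 2·4^2 + 2·4 + 1 (base 4). Lift 5: 6311. −1: 6310.

ω^ω·2 + ω^2·2 + ω·2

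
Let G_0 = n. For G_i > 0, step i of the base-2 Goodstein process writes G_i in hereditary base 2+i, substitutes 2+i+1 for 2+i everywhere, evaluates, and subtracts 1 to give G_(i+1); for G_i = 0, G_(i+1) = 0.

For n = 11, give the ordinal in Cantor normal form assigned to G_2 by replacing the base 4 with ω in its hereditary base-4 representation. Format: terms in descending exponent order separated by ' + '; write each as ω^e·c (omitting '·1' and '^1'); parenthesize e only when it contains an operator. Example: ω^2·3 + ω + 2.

step 0: 11 = 2^(2 + 1) + 2 + 1; sub 3 for 2: 3^(3 + 1) + 3 + 1; = 85; G_1 = 85−1 = 84
step 1: 84 = 3^(3 + 1) + 3; sub 4 for 3: 4^(4 + 1) + 4; = 1028; G_2 = 1028−1 = 1027
step 2: 1027 = 4^(4 + 1) + 3; sub 5 for 4: 5^(5 + 1) + 3; = 15628; G_3 = 15628−1 = 15627

ω^(ω + 1) + 3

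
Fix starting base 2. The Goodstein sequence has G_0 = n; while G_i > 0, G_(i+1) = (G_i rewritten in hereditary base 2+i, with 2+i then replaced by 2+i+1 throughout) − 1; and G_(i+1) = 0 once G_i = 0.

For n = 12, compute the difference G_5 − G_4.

5484891

G_0=12  [base 2] 2^(2 + 1) + 2^2  →[2↦3]→  3^(3 + 1) + 3^3 = 108  −1 ⇒ G_1=107
G_1=107  [base 3] 3^(3 + 1) + 2·3^2 + 2·3 + 2  →[3↦4]→  4^(4 + 1) + 2·4^2 + 2·4 + 2 = 1066  −1 ⇒ G_2=1065
G_2=1065  [base 4] 4^(4 + 1) + 2·4^2 + 2·4 + 1  →[4↦5]→  5^(5 + 1) + 2·5^2 + 2·5 + 1 = 15686  −1 ⇒ G_3=15685
G_3=15685  [base 5] 5^(5 + 1) + 2·5^2 + 2·5  →[5↦6]→  6^(6 + 1) + 2·6^2 + 2·6 = 280020  −1 ⇒ G_4=280019
G_4=280019  [base 6] 6^(6 + 1) + 2·6^2 + 6 + 5  →[6↦7]→  7^(7 + 1) + 2·7^2 + 7 + 5 = 5764911  −1 ⇒ G_5=5764910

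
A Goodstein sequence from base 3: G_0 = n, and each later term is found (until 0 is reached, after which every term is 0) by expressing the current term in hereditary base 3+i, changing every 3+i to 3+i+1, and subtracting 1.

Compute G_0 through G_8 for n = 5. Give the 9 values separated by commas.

base 3: 5 = 3 + 2; at 4: 4 + 2 = 6; next = 5
base 4: 5 = 4 + 1; at 5: 5 + 1 = 6; next = 5
base 5: 5 = 5; at 6: 6 = 6; next = 5
base 6: 5 = 5; at 7: 5 = 5; next = 4
base 7: 4 = 4; at 8: 4 = 4; next = 3
base 8: 3 = 3; at 9: 3 = 3; next = 2
base 9: 2 = 2; at 10: 2 = 2; next = 1
base 10: 1 = 1; at 11: 1 = 1; next = 0

5, 5, 5, 5, 4, 3, 2, 1, 0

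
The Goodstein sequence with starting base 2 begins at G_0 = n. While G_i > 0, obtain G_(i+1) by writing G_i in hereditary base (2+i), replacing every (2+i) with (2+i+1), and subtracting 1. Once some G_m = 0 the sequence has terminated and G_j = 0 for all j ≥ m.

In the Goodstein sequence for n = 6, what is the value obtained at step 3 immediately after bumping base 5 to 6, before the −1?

6 —HB2→ 2^2 + 2 —bump→ 3^3 + 3 = 30 —(−1)→ 29
29 —HB3→ 3^3 + 2 —bump→ 4^4 + 2 = 258 —(−1)→ 257
257 —HB4→ 4^4 + 1 —bump→ 5^5 + 1 = 3126 —(−1)→ 3125
3125 —HB5→ 5^5 —bump→ 6^6 = 46656 —(−1)→ 46655

46656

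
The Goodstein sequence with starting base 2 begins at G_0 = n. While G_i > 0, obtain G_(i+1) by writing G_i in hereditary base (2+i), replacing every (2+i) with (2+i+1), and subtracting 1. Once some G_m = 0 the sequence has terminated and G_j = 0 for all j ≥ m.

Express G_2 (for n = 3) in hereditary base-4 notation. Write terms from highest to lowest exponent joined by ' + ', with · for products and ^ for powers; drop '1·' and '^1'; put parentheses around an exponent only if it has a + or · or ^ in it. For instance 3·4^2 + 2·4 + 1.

3

3 —HB2→ 2 + 1 —bump→ 3 + 1 = 4 —(−1)→ 3
3 —HB3→ 3 —bump→ 4 = 4 —(−1)→ 3
3 —HB4→ 3 —bump→ 3 = 3 —(−1)→ 2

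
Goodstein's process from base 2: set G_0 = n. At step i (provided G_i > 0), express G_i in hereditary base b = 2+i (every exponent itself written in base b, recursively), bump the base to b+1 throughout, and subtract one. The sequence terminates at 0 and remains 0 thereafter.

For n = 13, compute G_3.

16092

i=0: 13 = 2^(2 + 1) + 2^2 + 1 (b=2); 2→3: 3^(3 + 1) + 3^3 + 1 = 109; 109−1 = 108
i=1: 108 = 3^(3 + 1) + 3^3 (b=3); 3→4: 4^(4 + 1) + 4^4 = 1280; 1280−1 = 1279
i=2: 1279 = 4^(4 + 1) + 3·4^3 + 3·4^2 + 3·4 + 3 (b=4); 4→5: 5^(5 + 1) + 3·5^3 + 3·5^2 + 3·5 + 3 = 16093; 16093−1 = 16092
i=3: 16092 = 5^(5 + 1) + 3·5^3 + 3·5^2 + 3·5 + 2 (b=5); 5→6: 6^(6 + 1) + 3·6^3 + 3·6^2 + 3·6 + 2 = 280712; 280712−1 = 280711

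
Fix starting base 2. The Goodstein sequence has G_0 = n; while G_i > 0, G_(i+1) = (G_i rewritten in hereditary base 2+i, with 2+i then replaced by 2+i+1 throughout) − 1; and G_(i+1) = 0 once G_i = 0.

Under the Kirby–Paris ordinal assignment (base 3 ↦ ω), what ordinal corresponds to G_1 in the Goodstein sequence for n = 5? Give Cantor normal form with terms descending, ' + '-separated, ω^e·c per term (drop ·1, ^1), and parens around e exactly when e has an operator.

ω^ω

base 2: 5 = 2^2 + 1; at 3: 3^3 + 1 = 28; next = 27
base 3: 27 = 3^3; at 4: 4^4 = 256; next = 255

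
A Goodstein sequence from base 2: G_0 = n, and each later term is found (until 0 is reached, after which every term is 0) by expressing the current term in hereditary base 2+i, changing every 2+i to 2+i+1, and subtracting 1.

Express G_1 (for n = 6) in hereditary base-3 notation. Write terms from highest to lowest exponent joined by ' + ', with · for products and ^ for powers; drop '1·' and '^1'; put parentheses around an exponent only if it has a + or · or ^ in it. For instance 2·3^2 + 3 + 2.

3^3 + 2

i=0: 6 = 2^2 + 2 (b=2); 2→3: 3^3 + 3 = 30; 30−1 = 29
i=1: 29 = 3^3 + 2 (b=3); 3→4: 4^4 + 2 = 258; 258−1 = 257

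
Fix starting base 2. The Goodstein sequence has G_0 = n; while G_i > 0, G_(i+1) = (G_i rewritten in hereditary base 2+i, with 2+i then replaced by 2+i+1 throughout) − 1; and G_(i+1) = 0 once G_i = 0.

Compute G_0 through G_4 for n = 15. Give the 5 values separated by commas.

15, 111, 1283, 18752, 326593

15 —HB2→ 2^(2 + 1) + 2^2 + 2 + 1 —bump→ 3^(3 + 1) + 3^3 + 3 + 1 = 112 —(−1)→ 111
111 —HB3→ 3^(3 + 1) + 3^3 + 3 —bump→ 4^(4 + 1) + 4^4 + 4 = 1284 —(−1)→ 1283
1283 —HB4→ 4^(4 + 1) + 4^4 + 3 —bump→ 5^(5 + 1) + 5^5 + 3 = 18753 —(−1)→ 18752
18752 —HB5→ 5^(5 + 1) + 5^5 + 2 —bump→ 6^(6 + 1) + 6^6 + 2 = 326594 —(−1)→ 326593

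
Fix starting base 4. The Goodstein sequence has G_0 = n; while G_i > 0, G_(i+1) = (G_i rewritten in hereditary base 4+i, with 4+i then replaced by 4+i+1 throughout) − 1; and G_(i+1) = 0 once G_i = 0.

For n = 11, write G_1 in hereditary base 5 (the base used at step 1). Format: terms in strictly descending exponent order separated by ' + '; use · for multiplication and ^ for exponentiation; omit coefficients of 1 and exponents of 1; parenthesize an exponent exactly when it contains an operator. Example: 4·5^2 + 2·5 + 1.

2·5 + 2

G_0=11  [base 4] 2·4 + 3  →[4↦5]→  2·5 + 3 = 13  −1 ⇒ G_1=12
G_1=12  [base 5] 2·5 + 2  →[5↦6]→  2·6 + 2 = 14  −1 ⇒ G_2=13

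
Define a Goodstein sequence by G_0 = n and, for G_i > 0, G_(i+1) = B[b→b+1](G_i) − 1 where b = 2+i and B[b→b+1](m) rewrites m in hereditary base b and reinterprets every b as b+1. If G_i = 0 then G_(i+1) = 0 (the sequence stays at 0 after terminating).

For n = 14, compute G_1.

step 0: 14 = 2^(2 + 1) + 2^2 + 2; sub 3 for 2: 3^(3 + 1) + 3^3 + 3; = 111; G_1 = 111−1 = 110
step 1: 110 = 3^(3 + 1) + 3^3 + 2; sub 4 for 3: 4^(4 + 1) + 4^4 + 2; = 1282; G_2 = 1282−1 = 1281

110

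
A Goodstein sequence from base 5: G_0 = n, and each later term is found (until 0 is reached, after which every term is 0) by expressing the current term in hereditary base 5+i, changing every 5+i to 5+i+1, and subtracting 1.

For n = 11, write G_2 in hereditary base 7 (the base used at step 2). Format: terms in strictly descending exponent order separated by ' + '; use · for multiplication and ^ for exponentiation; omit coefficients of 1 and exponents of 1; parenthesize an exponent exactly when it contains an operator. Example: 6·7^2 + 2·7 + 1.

7 + 6

step 0: 11 = 2·5 + 1; sub 6 for 5: 2·6 + 1; = 13; G_1 = 13−1 = 12
step 1: 12 = 2·6; sub 7 for 6: 2·7; = 14; G_2 = 14−1 = 13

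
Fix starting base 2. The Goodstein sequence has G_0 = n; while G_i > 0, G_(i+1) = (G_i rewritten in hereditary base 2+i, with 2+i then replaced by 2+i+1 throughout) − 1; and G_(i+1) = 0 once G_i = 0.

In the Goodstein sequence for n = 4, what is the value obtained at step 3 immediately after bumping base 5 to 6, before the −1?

(0) 4|_2 = 2^2 ↦ 3^3|_3 = 27 ⇒ 26
(1) 26|_3 = 2·3^2 + 2·3 + 2 ↦ 2·4^2 + 2·4 + 2|_4 = 42 ⇒ 41
(2) 41|_4 = 2·4^2 + 2·4 + 1 ↦ 2·5^2 + 2·5 + 1|_5 = 61 ⇒ 60
(3) 60|_5 = 2·5^2 + 2·5 ↦ 2·6^2 + 2·6|_6 = 84 ⇒ 83

84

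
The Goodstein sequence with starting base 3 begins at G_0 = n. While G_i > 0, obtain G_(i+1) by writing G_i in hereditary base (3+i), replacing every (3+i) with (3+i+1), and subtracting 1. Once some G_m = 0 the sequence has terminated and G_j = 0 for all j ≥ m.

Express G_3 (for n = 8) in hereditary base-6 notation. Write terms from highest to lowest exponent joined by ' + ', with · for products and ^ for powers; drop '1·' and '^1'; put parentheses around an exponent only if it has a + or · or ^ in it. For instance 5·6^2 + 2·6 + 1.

6 + 5

G_0 = 8. HB_3(8) = 2·3 + 2. Bump = 10. G_1 = 9.
G_1 = 9. HB_4(9) = 2·4 + 1. Bump = 11. G_2 = 10.
G_2 = 10. HB_5(10) = 2·5. Bump = 12. G_3 = 11.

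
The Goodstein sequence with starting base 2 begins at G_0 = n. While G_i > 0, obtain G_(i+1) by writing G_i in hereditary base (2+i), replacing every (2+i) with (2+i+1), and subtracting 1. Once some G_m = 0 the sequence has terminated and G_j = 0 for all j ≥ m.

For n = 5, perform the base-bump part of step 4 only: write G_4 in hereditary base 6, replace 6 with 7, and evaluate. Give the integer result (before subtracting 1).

1198

(0) 5|_2 = 2^2 + 1 ↦ 3^3 + 1|_3 = 28 ⇒ 27
(1) 27|_3 = 3^3 ↦ 4^4|_4 = 256 ⇒ 255
(2) 255|_4 = 3·4^3 + 3·4^2 + 3·4 + 3 ↦ 3·5^3 + 3·5^2 + 3·5 + 3|_5 = 468 ⇒ 467
(3) 467|_5 = 3·5^3 + 3·5^2 + 3·5 + 2 ↦ 3·6^3 + 3·6^2 + 3·6 + 2|_6 = 776 ⇒ 775
(4) 775|_6 = 3·6^3 + 3·6^2 + 3·6 + 1 ↦ 3·7^3 + 3·7^2 + 3·7 + 1|_7 = 1198 ⇒ 1197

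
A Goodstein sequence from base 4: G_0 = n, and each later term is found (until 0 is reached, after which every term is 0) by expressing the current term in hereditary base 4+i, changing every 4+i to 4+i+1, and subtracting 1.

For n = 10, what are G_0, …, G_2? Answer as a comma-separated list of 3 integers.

10, 11, 12

G_0=10  [base 4] 2·4 + 2  →[4↦5]→  2·5 + 2 = 12  −1 ⇒ G_1=11
G_1=11  [base 5] 2·5 + 1  →[5↦6]→  2·6 + 1 = 13  −1 ⇒ G_2=12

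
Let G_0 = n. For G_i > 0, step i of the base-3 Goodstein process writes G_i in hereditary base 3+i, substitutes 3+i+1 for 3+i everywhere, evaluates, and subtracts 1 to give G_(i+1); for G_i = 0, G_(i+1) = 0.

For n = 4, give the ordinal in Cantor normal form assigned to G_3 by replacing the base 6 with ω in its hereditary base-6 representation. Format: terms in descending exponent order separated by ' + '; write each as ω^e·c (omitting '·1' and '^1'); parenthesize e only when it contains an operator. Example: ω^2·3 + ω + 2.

3

base 3: 4 = 3 + 1; at 4: 4 + 1 = 5; next = 4
base 4: 4 = 4; at 5: 5 = 5; next = 4
base 5: 4 = 4; at 6: 4 = 4; next = 3
base 6: 3 = 3; at 7: 3 = 3; next = 2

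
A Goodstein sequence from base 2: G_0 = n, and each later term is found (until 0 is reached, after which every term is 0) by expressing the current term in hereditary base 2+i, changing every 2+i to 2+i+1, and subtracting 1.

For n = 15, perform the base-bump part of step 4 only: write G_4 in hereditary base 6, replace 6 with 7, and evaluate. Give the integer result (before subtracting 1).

6588345

[0] 15 ≡ 2^(2 + 1) + 2^2 + 2 + 1 (base 2). Lift 3: 112. −1: 111.
[1] 111 ≡ 3^(3 + 1) + 3^3 + 3 (base 3). Lift 4: 1284. −1: 1283.
[2] 1283 ≡ 4^(4 + 1) + 4^4 + 3 (base 4). Lift 5: 18753. −1: 18752.
[3] 18752 ≡ 5^(5 + 1) + 5^5 + 2 (base 5). Lift 6: 326594. −1: 326593.
[4] 326593 ≡ 6^(6 + 1) + 6^6 + 1 (base 6). Lift 7: 6588345. −1: 6588344.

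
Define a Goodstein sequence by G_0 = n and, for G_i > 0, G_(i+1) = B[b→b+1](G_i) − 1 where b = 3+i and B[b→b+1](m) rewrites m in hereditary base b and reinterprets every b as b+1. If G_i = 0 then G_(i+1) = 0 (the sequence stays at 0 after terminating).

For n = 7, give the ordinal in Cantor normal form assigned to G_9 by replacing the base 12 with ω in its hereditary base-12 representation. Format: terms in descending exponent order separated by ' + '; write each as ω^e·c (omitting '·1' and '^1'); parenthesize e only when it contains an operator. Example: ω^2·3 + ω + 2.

G_0=7  [base 3] 2·3 + 1  →[3↦4]→  2·4 + 1 = 9  −1 ⇒ G_1=8
G_1=8  [base 4] 2·4  →[4↦5]→  2·5 = 10  −1 ⇒ G_2=9
G_2=9  [base 5] 5 + 4  →[5↦6]→  6 + 4 = 10  −1 ⇒ G_3=9
G_3=9  [base 6] 6 + 3  →[6↦7]→  7 + 3 = 10  −1 ⇒ G_4=9
G_4=9  [base 7] 7 + 2  →[7↦8]→  8 + 2 = 10  −1 ⇒ G_5=9
G_5=9  [base 8] 8 + 1  →[8↦9]→  9 + 1 = 10  −1 ⇒ G_6=9
G_6=9  [base 9] 9  →[9↦10]→  10 = 10  −1 ⇒ G_7=9
G_7=9  [base 10] 9  →[10↦11]→  9 = 9  −1 ⇒ G_8=8
G_8=8  [base 11] 8  →[11↦12]→  8 = 8  −1 ⇒ G_9=7

7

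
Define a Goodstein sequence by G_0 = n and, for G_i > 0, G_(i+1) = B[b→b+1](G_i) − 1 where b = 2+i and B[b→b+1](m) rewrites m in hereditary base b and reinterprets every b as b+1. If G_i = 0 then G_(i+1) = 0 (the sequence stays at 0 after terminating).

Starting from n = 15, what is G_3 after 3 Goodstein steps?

i=0: 15 = 2^(2 + 1) + 2^2 + 2 + 1 (b=2); 2→3: 3^(3 + 1) + 3^3 + 3 + 1 = 112; 112−1 = 111
i=1: 111 = 3^(3 + 1) + 3^3 + 3 (b=3); 3→4: 4^(4 + 1) + 4^4 + 4 = 1284; 1284−1 = 1283
i=2: 1283 = 4^(4 + 1) + 4^4 + 3 (b=4); 4→5: 5^(5 + 1) + 5^5 + 3 = 18753; 18753−1 = 18752

18752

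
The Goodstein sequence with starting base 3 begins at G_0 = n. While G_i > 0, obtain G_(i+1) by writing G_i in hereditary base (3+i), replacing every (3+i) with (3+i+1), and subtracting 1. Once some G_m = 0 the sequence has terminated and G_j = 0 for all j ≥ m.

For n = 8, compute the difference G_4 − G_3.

step 0: 8 = 2·3 + 2; sub 4 for 3: 2·4 + 2; = 10; G_1 = 10−1 = 9
step 1: 9 = 2·4 + 1; sub 5 for 4: 2·5 + 1; = 11; G_2 = 11−1 = 10
step 2: 10 = 2·5; sub 6 for 5: 2·6; = 12; G_3 = 12−1 = 11
step 3: 11 = 6 + 5; sub 7 for 6: 7 + 5; = 12; G_4 = 12−1 = 11

0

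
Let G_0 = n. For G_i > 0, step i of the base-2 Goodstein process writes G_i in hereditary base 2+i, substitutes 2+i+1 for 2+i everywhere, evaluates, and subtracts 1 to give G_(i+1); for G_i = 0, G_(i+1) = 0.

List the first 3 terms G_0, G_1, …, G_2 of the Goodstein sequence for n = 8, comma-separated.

base 2: 8 = 2^(2 + 1); at 3: 3^(3 + 1) = 81; next = 80
base 3: 80 = 2·3^3 + 2·3^2 + 2·3 + 2; at 4: 2·4^4 + 2·4^2 + 2·4 + 2 = 554; next = 553

8, 80, 553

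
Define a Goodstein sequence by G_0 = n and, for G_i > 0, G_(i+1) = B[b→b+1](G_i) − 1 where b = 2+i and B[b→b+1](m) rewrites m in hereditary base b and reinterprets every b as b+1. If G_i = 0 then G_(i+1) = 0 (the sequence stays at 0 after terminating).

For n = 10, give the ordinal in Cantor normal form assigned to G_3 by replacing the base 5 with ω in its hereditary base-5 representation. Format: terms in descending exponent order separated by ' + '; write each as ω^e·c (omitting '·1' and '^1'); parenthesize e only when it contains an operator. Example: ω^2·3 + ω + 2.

10 —HB2→ 2^(2 + 1) + 2 —bump→ 3^(3 + 1) + 3 = 84 —(−1)→ 83
83 —HB3→ 3^(3 + 1) + 2 —bump→ 4^(4 + 1) + 2 = 1026 —(−1)→ 1025
1025 —HB4→ 4^(4 + 1) + 1 —bump→ 5^(5 + 1) + 1 = 15626 —(−1)→ 15625
15625 —HB5→ 5^(5 + 1) —bump→ 6^(6 + 1) = 279936 —(−1)→ 279935

ω^(ω + 1)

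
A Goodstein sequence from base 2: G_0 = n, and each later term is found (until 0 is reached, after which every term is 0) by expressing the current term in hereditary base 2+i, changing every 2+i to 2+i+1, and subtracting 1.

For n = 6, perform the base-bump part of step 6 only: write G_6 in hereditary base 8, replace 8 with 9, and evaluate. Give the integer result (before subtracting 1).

i=0: 6 = 2^2 + 2 (b=2); 2→3: 3^3 + 3 = 30; 30−1 = 29
i=1: 29 = 3^3 + 2 (b=3); 3→4: 4^4 + 2 = 258; 258−1 = 257
i=2: 257 = 4^4 + 1 (b=4); 4→5: 5^5 + 1 = 3126; 3126−1 = 3125
i=3: 3125 = 5^5 (b=5); 5→6: 6^6 = 46656; 46656−1 = 46655
i=4: 46655 = 5·6^5 + 5·6^4 + 5·6^3 + 5·6^2 + 5·6 + 5 (b=6); 6→7: 5·7^5 + 5·7^4 + 5·7^3 + 5·7^2 + 5·7 + 5 = 98040; 98040−1 = 98039
i=5: 98039 = 5·7^5 + 5·7^4 + 5·7^3 + 5·7^2 + 5·7 + 4 (b=7); 7→8: 5·8^5 + 5·8^4 + 5·8^3 + 5·8^2 + 5·8 + 4 = 187244; 187244−1 = 187243
i=6: 187243 = 5·8^5 + 5·8^4 + 5·8^3 + 5·8^2 + 5·8 + 3 (b=8); 8→9: 5·9^5 + 5·9^4 + 5·9^3 + 5·9^2 + 5·9 + 3 = 332148; 332148−1 = 332147

332148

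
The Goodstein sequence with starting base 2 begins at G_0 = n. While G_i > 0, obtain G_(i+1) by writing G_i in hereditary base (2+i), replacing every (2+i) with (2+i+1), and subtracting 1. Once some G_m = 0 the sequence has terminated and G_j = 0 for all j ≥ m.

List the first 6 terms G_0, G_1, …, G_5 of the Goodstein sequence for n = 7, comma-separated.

7, 30, 259, 3127, 46657, 823543

G_0=7  [base 2] 2^2 + 2 + 1  →[2↦3]→  3^3 + 3 + 1 = 31  −1 ⇒ G_1=30
G_1=30  [base 3] 3^3 + 3  →[3↦4]→  4^4 + 4 = 260  −1 ⇒ G_2=259
G_2=259  [base 4] 4^4 + 3  →[4↦5]→  5^5 + 3 = 3128  −1 ⇒ G_3=3127
G_3=3127  [base 5] 5^5 + 2  →[5↦6]→  6^6 + 2 = 46658  −1 ⇒ G_4=46657
G_4=46657  [base 6] 6^6 + 1  →[6↦7]→  7^7 + 1 = 823544  −1 ⇒ G_5=823543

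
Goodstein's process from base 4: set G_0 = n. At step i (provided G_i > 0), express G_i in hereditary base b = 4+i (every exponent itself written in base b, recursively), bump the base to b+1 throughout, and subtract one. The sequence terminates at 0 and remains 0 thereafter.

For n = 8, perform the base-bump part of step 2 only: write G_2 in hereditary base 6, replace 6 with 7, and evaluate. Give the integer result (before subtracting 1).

10

G_0=8  [base 4] 2·4  →[4↦5]→  2·5 = 10  −1 ⇒ G_1=9
G_1=9  [base 5] 5 + 4  →[5↦6]→  6 + 4 = 10  −1 ⇒ G_2=9
G_2=9  [base 6] 6 + 3  →[6↦7]→  7 + 3 = 10  −1 ⇒ G_3=9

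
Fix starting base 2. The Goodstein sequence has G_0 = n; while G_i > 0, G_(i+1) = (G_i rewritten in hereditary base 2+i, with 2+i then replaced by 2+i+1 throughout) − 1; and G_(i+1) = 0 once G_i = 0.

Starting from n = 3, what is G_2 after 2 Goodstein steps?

3

[0] 3 ≡ 2 + 1 (base 2). Lift 3: 4. −1: 3.
[1] 3 ≡ 3 (base 3). Lift 4: 4. −1: 3.
[2] 3 ≡ 3 (base 4). Lift 5: 3. −1: 2.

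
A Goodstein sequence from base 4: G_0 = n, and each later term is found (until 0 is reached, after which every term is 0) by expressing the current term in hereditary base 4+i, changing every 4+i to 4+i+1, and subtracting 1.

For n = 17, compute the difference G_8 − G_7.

G_0 = 17. HB_4(17) = 4^2 + 1. Bump = 26. G_1 = 25.
G_1 = 25. HB_5(25) = 5^2. Bump = 36. G_2 = 35.
G_2 = 35. HB_6(35) = 5·6 + 5. Bump = 40. G_3 = 39.
G_3 = 39. HB_7(39) = 5·7 + 4. Bump = 44. G_4 = 43.
G_4 = 43. HB_8(43) = 5·8 + 3. Bump = 48. G_5 = 47.
G_5 = 47. HB_9(47) = 5·9 + 2. Bump = 52. G_6 = 51.
G_6 = 51. HB_10(51) = 5·10 + 1. Bump = 56. G_7 = 55.
G_7 = 55. HB_11(55) = 5·11. Bump = 60. G_8 = 59.

4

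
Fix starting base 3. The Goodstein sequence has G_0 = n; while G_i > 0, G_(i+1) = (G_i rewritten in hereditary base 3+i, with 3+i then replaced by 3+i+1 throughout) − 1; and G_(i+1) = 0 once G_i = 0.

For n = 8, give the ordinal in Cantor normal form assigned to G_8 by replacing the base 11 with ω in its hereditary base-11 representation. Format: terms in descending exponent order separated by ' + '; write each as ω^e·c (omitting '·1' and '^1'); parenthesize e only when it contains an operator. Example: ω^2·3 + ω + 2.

step 0: 8 = 2·3 + 2; sub 4 for 3: 2·4 + 2; = 10; G_1 = 10−1 = 9
step 1: 9 = 2·4 + 1; sub 5 for 4: 2·5 + 1; = 11; G_2 = 11−1 = 10
step 2: 10 = 2·5; sub 6 for 5: 2·6; = 12; G_3 = 12−1 = 11
step 3: 11 = 6 + 5; sub 7 for 6: 7 + 5; = 12; G_4 = 12−1 = 11
step 4: 11 = 7 + 4; sub 8 for 7: 8 + 4; = 12; G_5 = 12−1 = 11
step 5: 11 = 8 + 3; sub 9 for 8: 9 + 3; = 12; G_6 = 12−1 = 11
step 6: 11 = 9 + 2; sub 10 for 9: 10 + 2; = 12; G_7 = 12−1 = 11
step 7: 11 = 10 + 1; sub 11 for 10: 11 + 1; = 12; G_8 = 12−1 = 11

ω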